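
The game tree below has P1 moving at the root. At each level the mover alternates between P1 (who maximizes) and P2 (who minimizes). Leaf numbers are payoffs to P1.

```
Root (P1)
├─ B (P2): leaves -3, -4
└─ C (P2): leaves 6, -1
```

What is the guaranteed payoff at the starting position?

-1

B (P2): min(-3, -4) = -4
C (P2): min(6, -1) = -1
Root (P1): max(-4, -1) = -1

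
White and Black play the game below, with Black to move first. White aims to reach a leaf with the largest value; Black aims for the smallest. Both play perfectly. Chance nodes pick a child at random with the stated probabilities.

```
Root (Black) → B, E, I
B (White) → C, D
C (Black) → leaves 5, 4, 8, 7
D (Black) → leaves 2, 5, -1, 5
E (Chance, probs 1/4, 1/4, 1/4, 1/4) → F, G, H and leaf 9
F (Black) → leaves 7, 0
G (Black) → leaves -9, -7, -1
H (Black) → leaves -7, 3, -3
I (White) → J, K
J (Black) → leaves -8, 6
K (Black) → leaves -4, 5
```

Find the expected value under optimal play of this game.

C (Black): min(5, 4, 8, 7) = 4
D (Black): min(2, 5, -1, 5) = -1
B (White): max(4, -1) = 4
F (Black): min(7, 0) = 0
G (Black): min(-9, -7, -1) = -9
H (Black): min(-7, 3, -3) = -7
E (Chance): 1/4·0 + 1/4·-9 + 1/4·-7 + 1/4·9 = -1.75
J (Black): min(-8, 6) = -8
K (Black): min(-4, 5) = -4
I (White): max(-8, -4) = -4
Root (Black): min(4, -1.75, -4) = -4

-4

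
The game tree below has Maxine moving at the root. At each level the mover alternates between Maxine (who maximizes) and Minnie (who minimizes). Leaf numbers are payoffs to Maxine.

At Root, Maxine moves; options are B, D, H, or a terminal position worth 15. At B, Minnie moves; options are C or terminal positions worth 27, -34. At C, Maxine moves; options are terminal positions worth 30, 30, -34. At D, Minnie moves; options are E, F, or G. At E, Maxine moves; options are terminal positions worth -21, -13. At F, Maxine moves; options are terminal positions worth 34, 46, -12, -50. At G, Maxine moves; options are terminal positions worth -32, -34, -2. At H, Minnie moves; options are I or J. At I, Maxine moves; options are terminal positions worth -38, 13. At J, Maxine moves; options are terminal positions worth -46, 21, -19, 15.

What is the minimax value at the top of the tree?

15

C (Maxine): max(30, 30, -34) = 30
B (Minnie): min(30, 27, -34) = -34
E (Maxine): max(-21, -13) = -13
F (Maxine): max(34, 46, -12, -50) = 46
G (Maxine): max(-32, -34, -2) = -2
D (Minnie): min(-13, 46, -2) = -13
I (Maxine): max(-38, 13) = 13
J (Maxine): max(-46, 21, -19, 15) = 21
H (Minnie): min(13, 21) = 13
Root (Maxine): max(-34, -13, 13, 15) = 15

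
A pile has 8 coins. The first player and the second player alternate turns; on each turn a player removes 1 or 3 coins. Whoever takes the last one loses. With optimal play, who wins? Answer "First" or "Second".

First

Positions where the player to move wins (W) vs loses (L):
i:   0  1  2  3  4  5  6  7  8
     W  L  W  L  W  L  W  L  W
Position 8 is W, so the first player wins.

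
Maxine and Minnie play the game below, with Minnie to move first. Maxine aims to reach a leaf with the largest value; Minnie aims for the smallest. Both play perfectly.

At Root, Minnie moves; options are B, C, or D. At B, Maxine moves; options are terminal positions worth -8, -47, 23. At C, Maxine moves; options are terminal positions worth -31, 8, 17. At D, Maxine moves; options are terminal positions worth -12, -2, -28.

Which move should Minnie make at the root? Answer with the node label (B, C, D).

B (Maxine): max(-8, -47, 23) = 23
C (Maxine): max(-31, 8, 17) = 17
D (Maxine): max(-12, -2, -28) = -2
Root (Minnie): min(23, 17, -2) = -2
Minnie picks the child with the lowest value: D (value -2).

D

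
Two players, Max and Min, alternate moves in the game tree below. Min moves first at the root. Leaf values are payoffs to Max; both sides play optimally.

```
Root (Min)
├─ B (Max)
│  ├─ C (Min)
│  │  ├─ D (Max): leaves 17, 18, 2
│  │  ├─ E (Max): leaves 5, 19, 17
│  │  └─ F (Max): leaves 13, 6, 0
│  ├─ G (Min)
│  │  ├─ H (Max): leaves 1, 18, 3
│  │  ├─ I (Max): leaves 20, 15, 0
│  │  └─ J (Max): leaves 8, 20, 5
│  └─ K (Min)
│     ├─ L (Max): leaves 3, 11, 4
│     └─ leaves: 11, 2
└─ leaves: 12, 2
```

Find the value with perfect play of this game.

D (Max): max(17, 18, 2) = 18
E (Max): max(5, 19, 17) = 19
F (Max): max(13, 6, 0) = 13
C (Min): min(18, 19, 13) = 13
H (Max): max(1, 18, 3) = 18
I (Max): max(20, 15, 0) = 20
J (Max): max(8, 20, 5) = 20
G (Min): min(18, 20, 20) = 18
L (Max): max(3, 11, 4) = 11
K (Min): min(11, 11, 2) = 2
B (Max): max(13, 18, 2) = 18
Root (Min): min(18, 12, 2) = 2

2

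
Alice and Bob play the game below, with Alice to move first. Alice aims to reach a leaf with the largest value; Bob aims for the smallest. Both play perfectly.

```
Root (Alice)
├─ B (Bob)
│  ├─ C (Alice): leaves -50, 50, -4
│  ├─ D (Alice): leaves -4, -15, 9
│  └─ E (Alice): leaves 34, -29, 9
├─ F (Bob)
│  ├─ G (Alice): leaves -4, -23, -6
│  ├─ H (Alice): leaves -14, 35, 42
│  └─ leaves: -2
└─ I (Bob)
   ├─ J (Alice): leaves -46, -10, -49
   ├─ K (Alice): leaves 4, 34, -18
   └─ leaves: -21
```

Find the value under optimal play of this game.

9

C (Alice): max(-50, 50, -4) = 50
D (Alice): max(-4, -15, 9) = 9
E (Alice): max(34, -29, 9) = 34
B (Bob): min(50, 9, 34) = 9
G (Alice): max(-4, -23, -6) = -4
H (Alice): max(-14, 35, 42) = 42
F (Bob): min(-4, 42, -2) = -4
J (Alice): max(-46, -10, -49) = -10
K (Alice): max(4, 34, -18) = 34
I (Bob): min(-10, 34, -21) = -21
Root (Alice): max(9, -4, -21) = 9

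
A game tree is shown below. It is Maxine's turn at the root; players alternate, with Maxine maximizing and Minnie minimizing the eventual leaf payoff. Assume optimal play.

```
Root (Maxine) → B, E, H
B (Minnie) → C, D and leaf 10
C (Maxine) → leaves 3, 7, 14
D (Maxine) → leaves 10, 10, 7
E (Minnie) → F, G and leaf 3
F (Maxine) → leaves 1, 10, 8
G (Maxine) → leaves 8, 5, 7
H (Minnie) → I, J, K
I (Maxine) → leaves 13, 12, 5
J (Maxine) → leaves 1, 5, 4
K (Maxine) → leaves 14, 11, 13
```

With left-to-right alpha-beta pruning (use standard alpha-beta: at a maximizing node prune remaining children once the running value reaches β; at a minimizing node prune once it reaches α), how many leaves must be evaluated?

C [α=-∞,β=+∞]: v=14
D [α=-∞,β=14]: v=10
B [α=-∞,β=+∞]: v=10
F [α=10,β=+∞]: v=10
E [α=10,β=+∞]: v=10 after child 1 ≤ α → α-cutoff, skip 2
I [α=10,β=+∞]: v=13
J [α=10,β=13]: v=5
H [α=10,β=+∞]: v=5 after child 2 ≤ α → α-cutoff, skip 1
Root [α=-∞,β=+∞]: v=10
Leaves evaluated: 16 of 23.

16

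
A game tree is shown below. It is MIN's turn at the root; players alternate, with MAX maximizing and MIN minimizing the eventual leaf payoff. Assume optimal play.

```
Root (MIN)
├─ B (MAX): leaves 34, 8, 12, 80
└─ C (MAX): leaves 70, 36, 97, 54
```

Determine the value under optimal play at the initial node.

B (MAX): max(34, 8, 12, 80) = 80
C (MAX): max(70, 36, 97, 54) = 97
Root (MIN): min(80, 97) = 80

80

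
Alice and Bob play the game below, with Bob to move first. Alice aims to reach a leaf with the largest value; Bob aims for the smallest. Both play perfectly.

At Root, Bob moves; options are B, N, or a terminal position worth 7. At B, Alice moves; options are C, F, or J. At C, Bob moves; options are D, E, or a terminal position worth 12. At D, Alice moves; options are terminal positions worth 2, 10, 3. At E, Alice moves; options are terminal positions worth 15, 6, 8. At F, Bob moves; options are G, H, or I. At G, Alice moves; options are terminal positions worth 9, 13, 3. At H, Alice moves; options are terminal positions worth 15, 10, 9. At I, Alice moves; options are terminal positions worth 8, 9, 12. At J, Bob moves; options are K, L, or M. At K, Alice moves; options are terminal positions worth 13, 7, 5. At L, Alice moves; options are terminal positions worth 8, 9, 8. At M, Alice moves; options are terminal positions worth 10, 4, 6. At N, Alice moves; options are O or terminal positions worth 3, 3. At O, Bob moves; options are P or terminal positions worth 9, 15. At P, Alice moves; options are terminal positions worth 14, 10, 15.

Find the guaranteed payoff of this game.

7

D (Alice): max(2, 10, 3) = 10
E (Alice): max(15, 6, 8) = 15
C (Bob): min(10, 15, 12) = 10
G (Alice): max(9, 13, 3) = 13
H (Alice): max(15, 10, 9) = 15
I (Alice): max(8, 9, 12) = 12
F (Bob): min(13, 15, 12) = 12
K (Alice): max(13, 7, 5) = 13
L (Alice): max(8, 9, 8) = 9
M (Alice): max(10, 4, 6) = 10
J (Bob): min(13, 9, 10) = 9
B (Alice): max(10, 12, 9) = 12
P (Alice): max(14, 10, 15) = 15
O (Bob): min(15, 9, 15) = 9
N (Alice): max(9, 3, 3) = 9
Root (Bob): min(12, 9, 7) = 7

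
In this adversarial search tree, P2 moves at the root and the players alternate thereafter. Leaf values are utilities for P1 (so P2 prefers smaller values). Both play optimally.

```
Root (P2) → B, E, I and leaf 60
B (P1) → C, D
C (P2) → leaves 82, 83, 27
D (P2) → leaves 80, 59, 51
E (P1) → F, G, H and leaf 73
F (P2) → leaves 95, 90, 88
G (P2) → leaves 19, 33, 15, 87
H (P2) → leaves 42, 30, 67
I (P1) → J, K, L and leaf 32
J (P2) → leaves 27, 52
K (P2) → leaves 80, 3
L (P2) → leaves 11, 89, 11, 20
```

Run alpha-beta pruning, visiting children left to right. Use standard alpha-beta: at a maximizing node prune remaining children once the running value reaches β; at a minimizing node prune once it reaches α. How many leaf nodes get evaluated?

16

C [α=-∞,β=+∞]: v=27
D [α=27,β=+∞]: v=51
B [α=-∞,β=+∞]: v=51
F [α=-∞,β=51]: v=88
E [α=-∞,β=51]: v=88 after child 1 ≥ β → β-cutoff, skip 3
J [α=-∞,β=51]: v=27
K [α=27,β=51]: v=3
L [α=27,β=51]: v=11 after child 1 ≤ α → α-cutoff, skip 3
I [α=-∞,β=51]: v=32
Root [α=-∞,β=+∞]: v=32
Leaves evaluated: 16 of 27.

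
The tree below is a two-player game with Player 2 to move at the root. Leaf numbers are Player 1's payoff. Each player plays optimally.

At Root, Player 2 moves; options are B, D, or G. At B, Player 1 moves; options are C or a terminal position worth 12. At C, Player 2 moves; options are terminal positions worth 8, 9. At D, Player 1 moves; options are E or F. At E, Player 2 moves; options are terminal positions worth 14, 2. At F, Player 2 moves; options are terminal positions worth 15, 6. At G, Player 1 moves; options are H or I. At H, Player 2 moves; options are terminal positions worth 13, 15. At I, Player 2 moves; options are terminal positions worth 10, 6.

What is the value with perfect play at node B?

C: min(8, 9) = 8
B: max(8, 12) = 12

12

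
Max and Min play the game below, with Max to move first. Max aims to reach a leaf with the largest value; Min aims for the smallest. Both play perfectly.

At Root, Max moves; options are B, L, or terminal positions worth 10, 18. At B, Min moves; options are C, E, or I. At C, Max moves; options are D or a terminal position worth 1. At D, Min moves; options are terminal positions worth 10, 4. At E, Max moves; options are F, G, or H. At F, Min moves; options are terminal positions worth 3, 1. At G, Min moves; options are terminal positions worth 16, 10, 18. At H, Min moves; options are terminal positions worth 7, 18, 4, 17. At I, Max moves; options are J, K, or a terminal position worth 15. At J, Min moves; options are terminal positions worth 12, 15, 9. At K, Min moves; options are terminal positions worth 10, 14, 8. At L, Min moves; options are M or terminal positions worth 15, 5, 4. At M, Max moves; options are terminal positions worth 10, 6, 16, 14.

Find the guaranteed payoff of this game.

18

D (Min): min(10, 4) = 4
C (Max): max(4, 1) = 4
F (Min): min(3, 1) = 1
G (Min): min(16, 10, 18) = 10
H (Min): min(7, 18, 4, 17) = 4
E (Max): max(1, 10, 4) = 10
J (Min): min(12, 15, 9) = 9
K (Min): min(10, 14, 8) = 8
I (Max): max(9, 8, 15) = 15
B (Min): min(4, 10, 15) = 4
M (Max): max(10, 6, 16, 14) = 16
L (Min): min(16, 15, 5, 4) = 4
Root (Max): max(4, 4, 10, 18) = 18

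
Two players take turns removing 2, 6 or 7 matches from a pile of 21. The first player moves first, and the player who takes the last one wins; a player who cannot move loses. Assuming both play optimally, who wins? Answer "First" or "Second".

Compute winning (W) and losing (L) positions by backward induction:
i:   0  1  2  3  4  5  6  7  8  9 10 11 12 13 14 15 16 17 18 19 20 21
     L  L  W  W  L  L  W  W  W  L  W  W  W  L  L  W  W  L  L  W  W  W
Position 21 is W, so the first player wins.

First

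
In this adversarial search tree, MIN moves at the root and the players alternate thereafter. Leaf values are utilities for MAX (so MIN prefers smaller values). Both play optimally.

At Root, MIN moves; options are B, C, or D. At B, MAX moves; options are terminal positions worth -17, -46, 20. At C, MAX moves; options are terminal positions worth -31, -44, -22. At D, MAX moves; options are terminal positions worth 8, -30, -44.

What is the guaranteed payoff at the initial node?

B (MAX): max(-17, -46, 20) = 20
C (MAX): max(-31, -44, -22) = -22
D (MAX): max(8, -30, -44) = 8
Root (MIN): min(20, -22, 8) = -22

-22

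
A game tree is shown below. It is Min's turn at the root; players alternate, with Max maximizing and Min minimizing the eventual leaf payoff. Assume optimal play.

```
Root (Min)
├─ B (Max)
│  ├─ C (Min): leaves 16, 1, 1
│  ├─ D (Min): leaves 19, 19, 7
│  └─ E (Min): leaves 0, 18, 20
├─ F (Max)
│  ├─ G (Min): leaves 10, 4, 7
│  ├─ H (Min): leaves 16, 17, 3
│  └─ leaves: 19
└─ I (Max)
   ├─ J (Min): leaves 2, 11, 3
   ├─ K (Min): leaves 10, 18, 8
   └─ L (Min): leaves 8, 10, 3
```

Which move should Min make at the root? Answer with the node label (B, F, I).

C (Min): min(16, 1, 1) = 1
D (Min): min(19, 19, 7) = 7
E (Min): min(0, 18, 20) = 0
B (Max): max(1, 7, 0) = 7
G (Min): min(10, 4, 7) = 4
H (Min): min(16, 17, 3) = 3
F (Max): max(4, 3, 19) = 19
J (Min): min(2, 11, 3) = 2
K (Min): min(10, 18, 8) = 8
L (Min): min(8, 10, 3) = 3
I (Max): max(2, 8, 3) = 8
Root (Min): min(7, 19, 8) = 7
Min picks the child with the lowest value: B (value 7).

B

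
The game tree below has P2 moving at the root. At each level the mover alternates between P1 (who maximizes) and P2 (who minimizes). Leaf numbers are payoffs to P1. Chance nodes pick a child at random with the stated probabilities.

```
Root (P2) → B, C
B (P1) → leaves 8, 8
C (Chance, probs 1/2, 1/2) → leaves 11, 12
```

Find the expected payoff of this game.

B (P1): max(8, 8) = 8
C (Chance): 1/2·11 + 1/2·12 = 11.5
Root (P2): min(8, 11.5) = 8

8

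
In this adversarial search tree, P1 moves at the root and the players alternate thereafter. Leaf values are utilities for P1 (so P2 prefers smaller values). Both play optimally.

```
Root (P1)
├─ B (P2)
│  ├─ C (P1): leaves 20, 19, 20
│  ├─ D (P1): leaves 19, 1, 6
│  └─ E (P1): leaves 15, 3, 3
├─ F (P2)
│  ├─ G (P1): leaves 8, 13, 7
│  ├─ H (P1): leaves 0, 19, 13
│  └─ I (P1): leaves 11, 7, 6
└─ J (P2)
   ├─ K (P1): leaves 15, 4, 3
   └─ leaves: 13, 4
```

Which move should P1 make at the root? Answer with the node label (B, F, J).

B

C (P1): max(20, 19, 20) = 20
D (P1): max(19, 1, 6) = 19
E (P1): max(15, 3, 3) = 15
B (P2): min(20, 19, 15) = 15
G (P1): max(8, 13, 7) = 13
H (P1): max(0, 19, 13) = 19
I (P1): max(11, 7, 6) = 11
F (P2): min(13, 19, 11) = 11
K (P1): max(15, 4, 3) = 15
J (P2): min(15, 13, 4) = 4
Root (P1): max(15, 11, 4) = 15
P1 picks the child with the highest value: B (value 15).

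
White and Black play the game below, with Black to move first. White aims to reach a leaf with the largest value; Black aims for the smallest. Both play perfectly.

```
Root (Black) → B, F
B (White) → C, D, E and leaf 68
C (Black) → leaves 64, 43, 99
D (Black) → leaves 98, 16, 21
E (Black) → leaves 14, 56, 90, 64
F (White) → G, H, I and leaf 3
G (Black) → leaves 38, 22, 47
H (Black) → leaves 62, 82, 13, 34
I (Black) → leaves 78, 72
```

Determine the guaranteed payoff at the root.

C (Black): min(64, 43, 99) = 43
D (Black): min(98, 16, 21) = 16
E (Black): min(14, 56, 90, 64) = 14
B (White): max(43, 16, 14, 68) = 68
G (Black): min(38, 22, 47) = 22
H (Black): min(62, 82, 13, 34) = 13
I (Black): min(78, 72) = 72
F (White): max(22, 13, 72, 3) = 72
Root (Black): min(68, 72) = 68

68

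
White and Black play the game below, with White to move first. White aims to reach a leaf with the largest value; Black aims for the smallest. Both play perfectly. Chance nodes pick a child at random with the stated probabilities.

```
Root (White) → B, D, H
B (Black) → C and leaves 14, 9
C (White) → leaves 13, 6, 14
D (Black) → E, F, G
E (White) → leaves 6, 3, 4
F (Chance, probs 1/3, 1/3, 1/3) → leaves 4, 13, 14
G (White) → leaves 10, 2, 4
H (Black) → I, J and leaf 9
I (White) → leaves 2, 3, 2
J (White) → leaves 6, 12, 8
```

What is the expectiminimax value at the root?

C (White): max(13, 6, 14) = 14
B (Black): min(14, 14, 9) = 9
E (White): max(6, 3, 4) = 6
F (Chance): 1/3·4 + 1/3·13 + 1/3·14 = 10.33
G (White): max(10, 2, 4) = 10
D (Black): min(6, 10.33, 10) = 6
I (White): max(2, 3, 2) = 3
J (White): max(6, 12, 8) = 12
H (Black): min(3, 12, 9) = 3
Root (White): max(9, 6, 3) = 9

9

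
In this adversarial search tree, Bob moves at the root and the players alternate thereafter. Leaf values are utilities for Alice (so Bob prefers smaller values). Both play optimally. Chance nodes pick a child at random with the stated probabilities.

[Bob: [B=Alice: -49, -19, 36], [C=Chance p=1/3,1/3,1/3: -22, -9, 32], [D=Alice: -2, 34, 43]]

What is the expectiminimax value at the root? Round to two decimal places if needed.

B (Alice): max(-49, -19, 36) = 36
C (Chance): 1/3·-22 + 1/3·-9 + 1/3·32 = 0.33
D (Alice): max(-2, 34, 43) = 43
Root (Bob): min(36, 0.33, 43) = 0.33

0.33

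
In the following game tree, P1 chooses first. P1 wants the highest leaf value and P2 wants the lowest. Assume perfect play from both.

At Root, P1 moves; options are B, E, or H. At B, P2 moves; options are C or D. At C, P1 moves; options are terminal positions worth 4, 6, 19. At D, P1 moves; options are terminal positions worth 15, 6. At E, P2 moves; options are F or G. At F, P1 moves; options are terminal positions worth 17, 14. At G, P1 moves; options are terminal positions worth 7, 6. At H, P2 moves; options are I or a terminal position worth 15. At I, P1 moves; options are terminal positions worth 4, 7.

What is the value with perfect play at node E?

F: max(17, 14) = 17
G: max(7, 6) = 7
E: min(17, 7) = 7

7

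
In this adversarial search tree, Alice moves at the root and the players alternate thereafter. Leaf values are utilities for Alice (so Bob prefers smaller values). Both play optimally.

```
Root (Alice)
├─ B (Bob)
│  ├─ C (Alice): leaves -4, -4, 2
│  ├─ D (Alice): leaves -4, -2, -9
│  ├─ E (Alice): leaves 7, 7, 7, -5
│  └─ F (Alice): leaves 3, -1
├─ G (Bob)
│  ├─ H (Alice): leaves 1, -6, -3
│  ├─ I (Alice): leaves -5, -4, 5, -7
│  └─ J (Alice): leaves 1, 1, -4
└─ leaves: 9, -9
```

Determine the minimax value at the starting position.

9

C (Alice): max(-4, -4, 2) = 2
D (Alice): max(-4, -2, -9) = -2
E (Alice): max(7, 7, 7, -5) = 7
F (Alice): max(3, -1) = 3
B (Bob): min(2, -2, 7, 3) = -2
H (Alice): max(1, -6, -3) = 1
I (Alice): max(-5, -4, 5, -7) = 5
J (Alice): max(1, 1, -4) = 1
G (Bob): min(1, 5, 1) = 1
Root (Alice): max(-2, 1, 9, -9) = 9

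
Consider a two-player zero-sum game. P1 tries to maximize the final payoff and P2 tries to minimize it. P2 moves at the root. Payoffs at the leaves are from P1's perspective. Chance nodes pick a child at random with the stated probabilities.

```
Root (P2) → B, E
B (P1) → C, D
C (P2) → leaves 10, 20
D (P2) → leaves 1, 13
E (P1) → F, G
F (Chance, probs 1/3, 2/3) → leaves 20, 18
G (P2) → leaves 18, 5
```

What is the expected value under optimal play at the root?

C (P2): min(10, 20) = 10
D (P2): min(1, 13) = 1
B (P1): max(10, 1) = 10
F (Chance): 1/3·20 + 2/3·18 = 18.67
G (P2): min(18, 5) = 5
E (P1): max(18.67, 5) = 18.67
Root (P2): min(10, 18.67) = 10

10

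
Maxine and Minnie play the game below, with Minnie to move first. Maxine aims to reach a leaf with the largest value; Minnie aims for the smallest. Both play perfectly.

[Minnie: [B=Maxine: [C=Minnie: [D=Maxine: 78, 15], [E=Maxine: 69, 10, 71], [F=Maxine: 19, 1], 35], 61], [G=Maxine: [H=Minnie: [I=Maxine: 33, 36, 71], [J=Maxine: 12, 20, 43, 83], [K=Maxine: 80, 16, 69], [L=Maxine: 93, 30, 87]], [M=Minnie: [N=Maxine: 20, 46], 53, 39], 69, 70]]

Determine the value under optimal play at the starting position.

61

D (Maxine): max(78, 15) = 78
E (Maxine): max(69, 10, 71) = 71
F (Maxine): max(19, 1) = 19
C (Minnie): min(78, 71, 19, 35) = 19
B (Maxine): max(19, 61) = 61
I (Maxine): max(33, 36, 71) = 71
J (Maxine): max(12, 20, 43, 83) = 83
K (Maxine): max(80, 16, 69) = 80
L (Maxine): max(93, 30, 87) = 93
H (Minnie): min(71, 83, 80, 93) = 71
N (Maxine): max(20, 46) = 46
M (Minnie): min(46, 53, 39) = 39
G (Maxine): max(71, 39, 69, 70) = 71
Root (Minnie): min(61, 71) = 61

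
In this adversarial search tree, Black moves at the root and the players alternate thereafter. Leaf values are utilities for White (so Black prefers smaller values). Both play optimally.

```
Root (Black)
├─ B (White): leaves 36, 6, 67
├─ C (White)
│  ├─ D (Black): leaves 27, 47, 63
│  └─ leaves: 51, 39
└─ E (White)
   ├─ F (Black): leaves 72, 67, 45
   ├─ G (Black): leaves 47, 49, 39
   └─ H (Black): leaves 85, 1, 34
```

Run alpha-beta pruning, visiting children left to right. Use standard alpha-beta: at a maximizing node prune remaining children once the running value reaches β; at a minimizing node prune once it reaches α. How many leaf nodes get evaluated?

16

B [α=-∞,β=+∞]: v=67
D [α=-∞,β=67]: v=27
C [α=-∞,β=67]: v=51
F [α=-∞,β=51]: v=45
G [α=45,β=51]: v=39
H [α=45,β=51]: v=1 after child 2 ≤ α → α-cutoff, skip 1
E [α=-∞,β=51]: v=45
Root [α=-∞,β=+∞]: v=45
Leaves evaluated: 16 of 17.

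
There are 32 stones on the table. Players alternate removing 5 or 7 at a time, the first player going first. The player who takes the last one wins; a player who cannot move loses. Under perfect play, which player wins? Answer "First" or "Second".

Positions where the player to move wins (W) vs loses (L):
i:   0  1  2  3  4  5  6  7  8  9 10 11 12 13 14 15 16 17 18 19 20 21 22 23 24 25 26 27 28 29 30 31 32
     L  L  L  L  L  W  W  W  W  W  W  W  L  L  L  L  L  W  W  W  W  W  W  W  L  L  L  L  L  W  W  W  W
Position 32 is W, so the first player wins.

First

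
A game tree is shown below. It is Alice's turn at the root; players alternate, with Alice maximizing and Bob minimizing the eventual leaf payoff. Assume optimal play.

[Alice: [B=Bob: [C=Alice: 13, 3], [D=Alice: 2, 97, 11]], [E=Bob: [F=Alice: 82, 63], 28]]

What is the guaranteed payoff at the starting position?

C (Alice): max(13, 3) = 13
D (Alice): max(2, 97, 11) = 97
B (Bob): min(13, 97) = 13
F (Alice): max(82, 63) = 82
E (Bob): min(82, 28) = 28
Root (Alice): max(13, 28) = 28

28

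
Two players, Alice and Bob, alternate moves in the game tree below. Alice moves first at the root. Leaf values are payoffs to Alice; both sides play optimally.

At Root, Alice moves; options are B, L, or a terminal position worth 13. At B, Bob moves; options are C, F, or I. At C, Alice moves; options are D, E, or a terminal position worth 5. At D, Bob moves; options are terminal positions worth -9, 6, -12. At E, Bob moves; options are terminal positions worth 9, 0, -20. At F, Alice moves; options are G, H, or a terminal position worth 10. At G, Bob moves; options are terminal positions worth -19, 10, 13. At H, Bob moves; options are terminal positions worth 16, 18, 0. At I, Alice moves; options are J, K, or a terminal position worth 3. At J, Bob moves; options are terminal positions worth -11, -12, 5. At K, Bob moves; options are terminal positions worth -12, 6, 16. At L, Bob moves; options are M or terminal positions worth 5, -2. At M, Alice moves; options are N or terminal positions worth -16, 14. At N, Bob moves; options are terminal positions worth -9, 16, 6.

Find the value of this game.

13

D (Bob): min(-9, 6, -12) = -12
E (Bob): min(9, 0, -20) = -20
C (Alice): max(-12, -20, 5) = 5
G (Bob): min(-19, 10, 13) = -19
H (Bob): min(16, 18, 0) = 0
F (Alice): max(-19, 0, 10) = 10
J (Bob): min(-11, -12, 5) = -12
K (Bob): min(-12, 6, 16) = -12
I (Alice): max(-12, -12, 3) = 3
B (Bob): min(5, 10, 3) = 3
N (Bob): min(-9, 16, 6) = -9
M (Alice): max(-9, -16, 14) = 14
L (Bob): min(14, 5, -2) = -2
Root (Alice): max(3, -2, 13) = 13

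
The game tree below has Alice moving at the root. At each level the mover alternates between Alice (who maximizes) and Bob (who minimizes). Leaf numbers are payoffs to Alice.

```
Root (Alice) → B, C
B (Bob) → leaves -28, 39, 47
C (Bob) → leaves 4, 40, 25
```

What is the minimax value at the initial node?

4

B (Bob): min(-28, 39, 47) = -28
C (Bob): min(4, 40, 25) = 4
Root (Alice): max(-28, 4) = 4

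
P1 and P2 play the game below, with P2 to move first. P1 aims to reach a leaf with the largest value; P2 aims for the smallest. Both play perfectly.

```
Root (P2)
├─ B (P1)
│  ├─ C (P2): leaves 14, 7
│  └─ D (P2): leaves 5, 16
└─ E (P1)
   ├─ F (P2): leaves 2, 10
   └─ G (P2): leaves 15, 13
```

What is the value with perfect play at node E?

13

F: min(2, 10) = 2
G: min(15, 13) = 13
E: max(2, 13) = 13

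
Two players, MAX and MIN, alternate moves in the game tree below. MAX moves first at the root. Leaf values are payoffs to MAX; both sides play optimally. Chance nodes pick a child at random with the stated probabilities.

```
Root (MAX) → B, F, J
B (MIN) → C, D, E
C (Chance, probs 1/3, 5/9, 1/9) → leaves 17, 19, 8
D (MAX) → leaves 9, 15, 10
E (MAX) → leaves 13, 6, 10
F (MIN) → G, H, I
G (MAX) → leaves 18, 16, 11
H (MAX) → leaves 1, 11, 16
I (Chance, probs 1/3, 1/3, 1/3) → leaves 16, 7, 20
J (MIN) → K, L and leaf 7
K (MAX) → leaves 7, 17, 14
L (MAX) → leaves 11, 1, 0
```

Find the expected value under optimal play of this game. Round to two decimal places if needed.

C (Chance): 1/3·17 + 5/9·19 + 1/9·8 = 17.11
D (MAX): max(9, 15, 10) = 15
E (MAX): max(13, 6, 10) = 13
B (MIN): min(17.11, 15, 13) = 13
G (MAX): max(18, 16, 11) = 18
H (MAX): max(1, 11, 16) = 16
I (Chance): 1/3·16 + 1/3·7 + 1/3·20 = 14.33
F (MIN): min(18, 16, 14.33) = 14.33
K (MAX): max(7, 17, 14) = 17
L (MAX): max(11, 1, 0) = 11
J (MIN): min(17, 11, 7) = 7
Root (MAX): max(13, 14.33, 7) = 14.33

14.33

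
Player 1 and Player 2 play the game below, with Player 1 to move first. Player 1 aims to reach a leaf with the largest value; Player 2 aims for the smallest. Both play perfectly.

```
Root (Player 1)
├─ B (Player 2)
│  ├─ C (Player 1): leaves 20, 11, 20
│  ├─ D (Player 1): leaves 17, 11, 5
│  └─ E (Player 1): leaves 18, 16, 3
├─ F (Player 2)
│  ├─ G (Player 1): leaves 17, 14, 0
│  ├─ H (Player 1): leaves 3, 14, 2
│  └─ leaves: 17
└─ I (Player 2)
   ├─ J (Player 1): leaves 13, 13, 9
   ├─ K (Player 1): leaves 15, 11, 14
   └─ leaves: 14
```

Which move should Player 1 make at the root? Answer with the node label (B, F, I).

B

C (Player 1): max(20, 11, 20) = 20
D (Player 1): max(17, 11, 5) = 17
E (Player 1): max(18, 16, 3) = 18
B (Player 2): min(20, 17, 18) = 17
G (Player 1): max(17, 14, 0) = 17
H (Player 1): max(3, 14, 2) = 14
F (Player 2): min(17, 14, 17) = 14
J (Player 1): max(13, 13, 9) = 13
K (Player 1): max(15, 11, 14) = 15
I (Player 2): min(13, 15, 14) = 13
Root (Player 1): max(17, 14, 13) = 17
Player 1 picks the child with the highest value: B (value 17).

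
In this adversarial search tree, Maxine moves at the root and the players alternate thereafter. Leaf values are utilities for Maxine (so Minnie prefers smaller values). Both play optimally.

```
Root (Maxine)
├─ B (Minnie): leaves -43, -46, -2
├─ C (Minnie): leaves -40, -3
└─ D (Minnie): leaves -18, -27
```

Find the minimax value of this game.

-27

B (Minnie): min(-43, -46, -2) = -46
C (Minnie): min(-40, -3) = -40
D (Minnie): min(-18, -27) = -27
Root (Maxine): max(-46, -40, -27) = -27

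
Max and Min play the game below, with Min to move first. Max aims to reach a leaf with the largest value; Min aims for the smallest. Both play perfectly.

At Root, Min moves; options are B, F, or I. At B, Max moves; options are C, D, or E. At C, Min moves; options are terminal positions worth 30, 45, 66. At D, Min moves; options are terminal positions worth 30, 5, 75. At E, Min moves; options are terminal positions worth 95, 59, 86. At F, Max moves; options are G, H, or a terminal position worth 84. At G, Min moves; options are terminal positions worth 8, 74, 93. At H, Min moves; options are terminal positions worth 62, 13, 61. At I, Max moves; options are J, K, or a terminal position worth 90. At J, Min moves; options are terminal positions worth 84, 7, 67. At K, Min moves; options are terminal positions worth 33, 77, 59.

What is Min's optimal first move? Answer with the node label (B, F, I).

B

C (Min): min(30, 45, 66) = 30
D (Min): min(30, 5, 75) = 5
E (Min): min(95, 59, 86) = 59
B (Max): max(30, 5, 59) = 59
G (Min): min(8, 74, 93) = 8
H (Min): min(62, 13, 61) = 13
F (Max): max(8, 13, 84) = 84
J (Min): min(84, 7, 67) = 7
K (Min): min(33, 77, 59) = 33
I (Max): max(7, 33, 90) = 90
Root (Min): min(59, 84, 90) = 59
Min picks the child with the lowest value: B (value 59).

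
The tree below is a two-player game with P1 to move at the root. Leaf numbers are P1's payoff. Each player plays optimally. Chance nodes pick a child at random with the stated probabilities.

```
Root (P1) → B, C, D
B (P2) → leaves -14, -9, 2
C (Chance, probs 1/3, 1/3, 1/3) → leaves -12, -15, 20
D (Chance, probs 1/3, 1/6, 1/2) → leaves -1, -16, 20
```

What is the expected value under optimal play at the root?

7

B (P2): min(-14, -9, 2) = -14
C (Chance): 1/3·-12 + 1/3·-15 + 1/3·20 = -2.33
D (Chance): 1/3·-1 + 1/6·-16 + 1/2·20 = 7
Root (P1): max(-14, -2.33, 7) = 7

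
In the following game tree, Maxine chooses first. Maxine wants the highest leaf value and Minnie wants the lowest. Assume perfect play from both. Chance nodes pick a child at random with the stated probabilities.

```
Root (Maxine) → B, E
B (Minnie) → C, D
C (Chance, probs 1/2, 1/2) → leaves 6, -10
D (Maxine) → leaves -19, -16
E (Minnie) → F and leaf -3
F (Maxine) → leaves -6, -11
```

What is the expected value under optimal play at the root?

-6

C (Chance): 1/2·6 + 1/2·-10 = -2
D (Maxine): max(-19, -16) = -16
B (Minnie): min(-2, -16) = -16
F (Maxine): max(-6, -11) = -6
E (Minnie): min(-6, -3) = -6
Root (Maxine): max(-16, -6) = -6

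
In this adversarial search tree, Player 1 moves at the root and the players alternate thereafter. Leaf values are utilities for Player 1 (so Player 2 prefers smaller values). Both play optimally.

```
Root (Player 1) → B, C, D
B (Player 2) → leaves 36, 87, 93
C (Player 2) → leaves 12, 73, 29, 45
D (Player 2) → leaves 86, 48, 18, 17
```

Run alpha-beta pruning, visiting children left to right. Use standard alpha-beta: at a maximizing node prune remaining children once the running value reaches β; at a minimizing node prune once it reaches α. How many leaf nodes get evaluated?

B [α=-∞,β=+∞]: v=36
C [α=36,β=+∞]: v=12 after child 1 ≤ α → α-cutoff, skip 3
D [α=36,β=+∞]: v=18 after child 3 ≤ α → α-cutoff, skip 1
Root [α=-∞,β=+∞]: v=36
Leaves evaluated: 7 of 11.

7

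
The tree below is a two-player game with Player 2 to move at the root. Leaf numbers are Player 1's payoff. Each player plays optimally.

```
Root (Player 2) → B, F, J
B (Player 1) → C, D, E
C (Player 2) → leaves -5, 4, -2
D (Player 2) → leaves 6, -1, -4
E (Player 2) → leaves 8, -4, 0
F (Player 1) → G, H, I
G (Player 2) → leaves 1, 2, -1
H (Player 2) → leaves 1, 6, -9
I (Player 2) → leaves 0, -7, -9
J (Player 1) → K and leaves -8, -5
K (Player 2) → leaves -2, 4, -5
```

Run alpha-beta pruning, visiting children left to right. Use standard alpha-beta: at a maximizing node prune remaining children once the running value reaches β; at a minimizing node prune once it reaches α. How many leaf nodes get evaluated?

C [α=-∞,β=+∞]: v=-5
D [α=-5,β=+∞]: v=-4
E [α=-4,β=+∞]: v=-4 after child 2 ≤ α → α-cutoff, skip 1
B [α=-∞,β=+∞]: v=-4
G [α=-∞,β=-4]: v=-1
F [α=-∞,β=-4]: v=-1 after child 1 ≥ β → β-cutoff, skip 2
K [α=-∞,β=-4]: v=-5
J [α=-∞,β=-4]: v=-5
Root [α=-∞,β=+∞]: v=-5
Leaves evaluated: 16 of 23.

16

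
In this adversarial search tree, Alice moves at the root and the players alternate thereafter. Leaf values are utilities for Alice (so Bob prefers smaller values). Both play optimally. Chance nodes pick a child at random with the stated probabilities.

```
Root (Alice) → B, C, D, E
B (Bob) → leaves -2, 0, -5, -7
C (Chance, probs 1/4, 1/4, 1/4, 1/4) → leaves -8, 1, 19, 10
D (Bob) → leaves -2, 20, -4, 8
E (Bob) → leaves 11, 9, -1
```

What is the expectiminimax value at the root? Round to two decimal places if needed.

B (Bob): min(-2, 0, -5, -7) = -7
C (Chance): 1/4·-8 + 1/4·1 + 1/4·19 + 1/4·10 = 5.5
D (Bob): min(-2, 20, -4, 8) = -4
E (Bob): min(11, 9, -1) = -1
Root (Alice): max(-7, 5.5, -4, -1) = 5.5

5.5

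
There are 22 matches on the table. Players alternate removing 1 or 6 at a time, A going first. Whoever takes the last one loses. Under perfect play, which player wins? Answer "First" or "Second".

Second

i:   0  1  2  3  4  5  6  7  8  9 10 11 12 13 14 15 16 17 18 19 20 21 22
     W  L  W  L  W  L  W  W  L  W  L  W  L  W  W  L  W  L  W  L  W  W  L
Position 22 is L, so the second player wins.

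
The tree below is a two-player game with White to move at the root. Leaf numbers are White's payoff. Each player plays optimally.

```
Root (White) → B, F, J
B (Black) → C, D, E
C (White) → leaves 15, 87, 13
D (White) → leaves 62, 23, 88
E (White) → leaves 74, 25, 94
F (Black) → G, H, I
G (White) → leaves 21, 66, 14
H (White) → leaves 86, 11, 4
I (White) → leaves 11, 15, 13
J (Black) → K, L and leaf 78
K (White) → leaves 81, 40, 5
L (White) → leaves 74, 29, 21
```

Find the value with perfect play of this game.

C (White): max(15, 87, 13) = 87
D (White): max(62, 23, 88) = 88
E (White): max(74, 25, 94) = 94
B (Black): min(87, 88, 94) = 87
G (White): max(21, 66, 14) = 66
H (White): max(86, 11, 4) = 86
I (White): max(11, 15, 13) = 15
F (Black): min(66, 86, 15) = 15
K (White): max(81, 40, 5) = 81
L (White): max(74, 29, 21) = 74
J (Black): min(81, 74, 78) = 74
Root (White): max(87, 15, 74) = 87

87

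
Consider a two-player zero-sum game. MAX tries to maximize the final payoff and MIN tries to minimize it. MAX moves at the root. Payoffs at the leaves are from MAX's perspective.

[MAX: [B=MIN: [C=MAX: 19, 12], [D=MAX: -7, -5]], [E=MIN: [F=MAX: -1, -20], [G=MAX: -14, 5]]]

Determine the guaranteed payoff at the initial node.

C (MAX): max(19, 12) = 19
D (MAX): max(-7, -5) = -5
B (MIN): min(19, -5) = -5
F (MAX): max(-1, -20) = -1
G (MAX): max(-14, 5) = 5
E (MIN): min(-1, 5) = -1
Root (MAX): max(-5, -1) = -1

-1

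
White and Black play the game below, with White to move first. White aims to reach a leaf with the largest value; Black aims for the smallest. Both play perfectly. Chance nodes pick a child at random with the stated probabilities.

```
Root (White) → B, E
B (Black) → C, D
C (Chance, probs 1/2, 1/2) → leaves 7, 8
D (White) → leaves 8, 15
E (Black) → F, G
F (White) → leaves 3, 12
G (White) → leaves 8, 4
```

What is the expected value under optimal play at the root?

C (Chance): 1/2·7 + 1/2·8 = 7.5
D (White): max(8, 15) = 15
B (Black): min(7.5, 15) = 7.5
F (White): max(3, 12) = 12
G (White): max(8, 4) = 8
E (Black): min(12, 8) = 8
Root (White): max(7.5, 8) = 8

8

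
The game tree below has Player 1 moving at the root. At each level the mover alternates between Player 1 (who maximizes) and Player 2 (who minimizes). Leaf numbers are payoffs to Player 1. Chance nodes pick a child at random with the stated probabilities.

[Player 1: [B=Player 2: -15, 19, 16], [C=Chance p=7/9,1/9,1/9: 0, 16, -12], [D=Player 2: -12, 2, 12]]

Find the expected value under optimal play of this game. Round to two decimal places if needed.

B (Player 2): min(-15, 19, 16) = -15
C (Chance): 7/9·0 + 1/9·16 + 1/9·-12 = 0.44
D (Player 2): min(-12, 2, 12) = -12
Root (Player 1): max(-15, 0.44, -12) = 0.44

0.44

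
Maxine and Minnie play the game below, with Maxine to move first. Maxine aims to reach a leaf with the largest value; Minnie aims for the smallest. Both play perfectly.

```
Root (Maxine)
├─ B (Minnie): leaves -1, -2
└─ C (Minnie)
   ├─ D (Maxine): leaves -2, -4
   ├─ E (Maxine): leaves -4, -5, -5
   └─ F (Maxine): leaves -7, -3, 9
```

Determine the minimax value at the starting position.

-2

B (Minnie): min(-1, -2) = -2
D (Maxine): max(-2, -4) = -2
E (Maxine): max(-4, -5, -5) = -4
F (Maxine): max(-7, -3, 9) = 9
C (Minnie): min(-2, -4, 9) = -4
Root (Maxine): max(-2, -4) = -2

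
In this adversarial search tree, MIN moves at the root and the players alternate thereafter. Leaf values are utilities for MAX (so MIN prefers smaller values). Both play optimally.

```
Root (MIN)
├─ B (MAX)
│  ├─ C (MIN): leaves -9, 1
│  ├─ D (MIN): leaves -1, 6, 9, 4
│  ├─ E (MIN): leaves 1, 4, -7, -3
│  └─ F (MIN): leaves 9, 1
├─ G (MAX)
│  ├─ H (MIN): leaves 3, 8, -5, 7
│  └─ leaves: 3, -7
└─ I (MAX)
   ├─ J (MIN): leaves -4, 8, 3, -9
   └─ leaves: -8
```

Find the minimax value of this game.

C (MIN): min(-9, 1) = -9
D (MIN): min(-1, 6, 9, 4) = -1
E (MIN): min(1, 4, -7, -3) = -7
F (MIN): min(9, 1) = 1
B (MAX): max(-9, -1, -7, 1) = 1
H (MIN): min(3, 8, -5, 7) = -5
G (MAX): max(-5, 3, -7) = 3
J (MIN): min(-4, 8, 3, -9) = -9
I (MAX): max(-9, -8) = -8
Root (MIN): min(1, 3, -8) = -8

-8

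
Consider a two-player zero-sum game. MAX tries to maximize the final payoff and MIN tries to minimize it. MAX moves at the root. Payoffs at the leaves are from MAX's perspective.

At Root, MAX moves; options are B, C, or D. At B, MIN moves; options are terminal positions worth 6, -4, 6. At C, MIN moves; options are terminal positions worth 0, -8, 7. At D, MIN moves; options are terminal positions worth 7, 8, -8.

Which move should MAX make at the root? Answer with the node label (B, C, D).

B (MIN): min(6, -4, 6) = -4
C (MIN): min(0, -8, 7) = -8
D (MIN): min(7, 8, -8) = -8
Root (MAX): max(-4, -8, -8) = -4
MAX picks the child with the highest value: B (value -4).

B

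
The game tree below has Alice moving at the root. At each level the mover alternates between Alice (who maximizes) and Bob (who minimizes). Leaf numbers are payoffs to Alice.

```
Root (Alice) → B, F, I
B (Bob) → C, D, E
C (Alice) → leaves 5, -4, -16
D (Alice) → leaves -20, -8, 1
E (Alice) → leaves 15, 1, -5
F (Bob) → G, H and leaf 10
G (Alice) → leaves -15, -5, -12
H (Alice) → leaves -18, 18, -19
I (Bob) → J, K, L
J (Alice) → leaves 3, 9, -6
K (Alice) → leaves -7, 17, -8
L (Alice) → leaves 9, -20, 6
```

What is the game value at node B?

1

C: max(5, -4, -16) = 5
D: max(-20, -8, 1) = 1
E: max(15, 1, -5) = 15
B: min(5, 1, 15) = 1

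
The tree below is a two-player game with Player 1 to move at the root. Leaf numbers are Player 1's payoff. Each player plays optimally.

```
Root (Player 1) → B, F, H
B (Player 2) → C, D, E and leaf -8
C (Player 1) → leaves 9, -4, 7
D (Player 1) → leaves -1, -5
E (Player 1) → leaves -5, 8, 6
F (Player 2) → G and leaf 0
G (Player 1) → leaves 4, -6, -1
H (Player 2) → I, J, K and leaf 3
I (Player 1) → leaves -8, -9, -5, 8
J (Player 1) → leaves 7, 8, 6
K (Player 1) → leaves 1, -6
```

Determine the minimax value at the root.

1

C (Player 1): max(9, -4, 7) = 9
D (Player 1): max(-1, -5) = -1
E (Player 1): max(-5, 8, 6) = 8
B (Player 2): min(9, -1, 8, -8) = -8
G (Player 1): max(4, -6, -1) = 4
F (Player 2): min(4, 0) = 0
I (Player 1): max(-8, -9, -5, 8) = 8
J (Player 1): max(7, 8, 6) = 8
K (Player 1): max(1, -6) = 1
H (Player 2): min(8, 8, 1, 3) = 1
Root (Player 1): max(-8, 0, 1) = 1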